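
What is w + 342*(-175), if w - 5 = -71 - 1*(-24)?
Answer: -59892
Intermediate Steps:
w = -42 (w = 5 + (-71 - 1*(-24)) = 5 + (-71 + 24) = 5 - 47 = -42)
w + 342*(-175) = -42 + 342*(-175) = -42 - 59850 = -59892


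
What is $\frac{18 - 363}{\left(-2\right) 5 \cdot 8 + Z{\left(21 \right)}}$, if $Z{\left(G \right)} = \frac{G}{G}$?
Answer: $\frac{345}{79} \approx 4.3671$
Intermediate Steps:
$Z{\left(G \right)} = 1$
$\frac{18 - 363}{\left(-2\right) 5 \cdot 8 + Z{\left(21 \right)}} = \frac{18 - 363}{\left(-2\right) 5 \cdot 8 + 1} = - \frac{345}{\left(-10\right) 8 + 1} = - \frac{345}{-80 + 1} = - \frac{345}{-79} = \left(-345\right) \left(- \frac{1}{79}\right) = \frac{345}{79}$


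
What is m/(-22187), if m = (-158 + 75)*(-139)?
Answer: -11537/22187 ≈ -0.51999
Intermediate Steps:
m = 11537 (m = -83*(-139) = 11537)
m/(-22187) = 11537/(-22187) = 11537*(-1/22187) = -11537/22187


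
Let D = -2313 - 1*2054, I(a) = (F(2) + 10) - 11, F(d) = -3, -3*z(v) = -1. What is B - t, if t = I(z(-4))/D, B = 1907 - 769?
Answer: 4969642/4367 ≈ 1138.0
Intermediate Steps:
z(v) = 1/3 (z(v) = -1/3*(-1) = 1/3)
I(a) = -4 (I(a) = (-3 + 10) - 11 = 7 - 11 = -4)
B = 1138
D = -4367 (D = -2313 - 2054 = -4367)
t = 4/4367 (t = -4/(-4367) = -4*(-1/4367) = 4/4367 ≈ 0.00091596)
B - t = 1138 - 1*4/4367 = 1138 - 4/4367 = 4969642/4367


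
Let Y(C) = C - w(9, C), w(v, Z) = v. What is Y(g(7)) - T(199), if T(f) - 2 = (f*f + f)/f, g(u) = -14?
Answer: -225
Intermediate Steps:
T(f) = 2 + (f + f**2)/f (T(f) = 2 + (f*f + f)/f = 2 + (f**2 + f)/f = 2 + (f + f**2)/f)
Y(C) = -9 + C (Y(C) = C - 1*9 = C - 9 = -9 + C)
Y(g(7)) - T(199) = (-9 - 14) - (3 + 199) = -23 - 1*202 = -23 - 202 = -225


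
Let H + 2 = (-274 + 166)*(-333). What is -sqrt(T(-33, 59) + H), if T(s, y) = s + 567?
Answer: -4*sqrt(2281) ≈ -191.04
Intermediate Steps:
T(s, y) = 567 + s
H = 35962 (H = -2 + (-274 + 166)*(-333) = -2 - 108*(-333) = -2 + 35964 = 35962)
-sqrt(T(-33, 59) + H) = -sqrt((567 - 33) + 35962) = -sqrt(534 + 35962) = -sqrt(36496) = -4*sqrt(2281)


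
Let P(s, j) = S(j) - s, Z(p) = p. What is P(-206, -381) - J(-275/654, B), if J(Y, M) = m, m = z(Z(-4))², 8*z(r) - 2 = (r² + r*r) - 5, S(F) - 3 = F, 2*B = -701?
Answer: -11849/64 ≈ -185.14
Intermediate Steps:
B = -701/2 (B = (½)*(-701) = -701/2 ≈ -350.50)
S(F) = 3 + F
z(r) = -3/8 + r²/4 (z(r) = ¼ + ((r² + r*r) - 5)/8 = ¼ + ((r² + r²) - 5)/8 = ¼ + (2*r² - 5)/8 = ¼ + (-5 + 2*r²)/8 = ¼ + (-5/8 + r²/4) = -3/8 + r²/4)
m = 841/64 (m = (-3/8 + (¼)*(-4)²)² = (-3/8 + (¼)*16)² = (-3/8 + 4)² = (29/8)² = 841/64 ≈ 13.141)
P(s, j) = 3 + j - s (P(s, j) = (3 + j) - s = 3 + j - s)
J(Y, M) = 841/64
P(-206, -381) - J(-275/654, B) = (3 - 381 - 1*(-206)) - 1*841/64 = (3 - 381 + 206) - 841/64 = -172 - 841/64 = -11849/64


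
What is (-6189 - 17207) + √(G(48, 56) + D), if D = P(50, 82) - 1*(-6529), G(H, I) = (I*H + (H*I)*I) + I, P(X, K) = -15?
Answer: -23396 + 3*√17754 ≈ -22996.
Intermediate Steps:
G(H, I) = I + H*I + H*I² (G(H, I) = (H*I + H*I²) + I = I + H*I + H*I²)
D = 6514 (D = -15 - 1*(-6529) = -15 + 6529 = 6514)
(-6189 - 17207) + √(G(48, 56) + D) = (-6189 - 17207) + √(56*(1 + 48 + 48*56) + 6514) = -23396 + √(56*(1 + 48 + 2688) + 6514) = -23396 + √(56*2737 + 6514) = -23396 + √(153272 + 6514) = -23396 + √159786 = -23396 + 3*√17754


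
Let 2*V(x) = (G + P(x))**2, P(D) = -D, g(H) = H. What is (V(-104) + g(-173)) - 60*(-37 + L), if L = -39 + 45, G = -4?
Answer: 6687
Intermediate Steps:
L = 6
V(x) = (-4 - x)**2/2
(V(-104) + g(-173)) - 60*(-37 + L) = ((4 - 104)**2/2 - 173) - 60*(-37 + 6) = ((1/2)*(-100)**2 - 173) - 60*(-31) = ((1/2)*10000 - 173) + 1860 = (5000 - 173) + 1860 = 4827 + 1860 = 6687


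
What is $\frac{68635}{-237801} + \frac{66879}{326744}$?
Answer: $- \frac{6522181361}{77700049944} \approx -0.083941$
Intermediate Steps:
$\frac{68635}{-237801} + \frac{66879}{326744} = 68635 \left(- \frac{1}{237801}\right) + 66879 \cdot \frac{1}{326744} = - \frac{68635}{237801} + \frac{66879}{326744} = - \frac{6522181361}{77700049944}$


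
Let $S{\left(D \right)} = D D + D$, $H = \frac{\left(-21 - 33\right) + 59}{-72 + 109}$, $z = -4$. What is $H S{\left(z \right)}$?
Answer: $\frac{60}{37} \approx 1.6216$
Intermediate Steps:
$H = \frac{5}{37}$ ($H = \frac{\left(-21 - 33\right) + 59}{37} = \left(-54 + 59\right) \frac{1}{37} = 5 \cdot \frac{1}{37} = \frac{5}{37} \approx 0.13514$)
$S{\left(D \right)} = D + D^{2}$ ($S{\left(D \right)} = D^{2} + D = D + D^{2}$)
$H S{\left(z \right)} = \frac{5 \left(- 4 \left(1 - 4\right)\right)}{37} = \frac{5 \left(\left(-4\right) \left(-3\right)\right)}{37} = \frac{5}{37} \cdot 12 = \frac{60}{37}$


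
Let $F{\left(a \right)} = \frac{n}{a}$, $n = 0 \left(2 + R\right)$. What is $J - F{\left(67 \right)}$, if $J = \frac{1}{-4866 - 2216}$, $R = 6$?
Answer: $- \frac{1}{7082} \approx -0.0001412$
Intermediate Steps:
$n = 0$ ($n = 0 \left(2 + 6\right) = 0 \cdot 8 = 0$)
$J = - \frac{1}{7082}$ ($J = \frac{1}{-7082} = - \frac{1}{7082} \approx -0.0001412$)
$F{\left(a \right)} = 0$ ($F{\left(a \right)} = \frac{0}{a} = 0$)
$J - F{\left(67 \right)} = - \frac{1}{7082} - 0 = - \frac{1}{7082} + 0 = - \frac{1}{7082}$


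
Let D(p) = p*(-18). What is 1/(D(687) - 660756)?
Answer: -1/673122 ≈ -1.4856e-6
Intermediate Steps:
D(p) = -18*p
1/(D(687) - 660756) = 1/(-18*687 - 660756) = 1/(-12366 - 660756) = 1/(-673122) = -1/673122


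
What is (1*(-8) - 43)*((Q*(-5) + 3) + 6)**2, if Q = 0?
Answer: -4131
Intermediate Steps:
(1*(-8) - 43)*((Q*(-5) + 3) + 6)**2 = (1*(-8) - 43)*((0*(-5) + 3) + 6)**2 = (-8 - 43)*((0 + 3) + 6)**2 = -51*(3 + 6)**2 = -51*9**2 = -51*81 = -4131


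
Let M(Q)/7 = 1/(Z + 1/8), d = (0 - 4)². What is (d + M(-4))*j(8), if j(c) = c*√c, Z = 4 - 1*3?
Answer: 3200*√2/9 ≈ 502.83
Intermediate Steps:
Z = 1 (Z = 4 - 3 = 1)
j(c) = c^(3/2)
d = 16 (d = (-4)² = 16)
M(Q) = 56/9 (M(Q) = 7/(1 + 1/8) = 7/(1 + ⅛) = 7/(9/8) = 7*(8/9) = 56/9)
(d + M(-4))*j(8) = (16 + 56/9)*8^(3/2) = 200*(16*√2)/9 = 3200*√2/9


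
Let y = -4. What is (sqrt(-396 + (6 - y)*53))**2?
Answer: 134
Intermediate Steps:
(sqrt(-396 + (6 - y)*53))**2 = (sqrt(-396 + (6 - 1*(-4))*53))**2 = (sqrt(-396 + (6 + 4)*53))**2 = (sqrt(-396 + 10*53))**2 = (sqrt(-396 + 530))**2 = (sqrt(134))**2 = 134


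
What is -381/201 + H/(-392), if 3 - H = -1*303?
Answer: -35143/13132 ≈ -2.6761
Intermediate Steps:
H = 306 (H = 3 - (-1)*303 = 3 - 1*(-303) = 3 + 303 = 306)
-381/201 + H/(-392) = -381/201 + 306/(-392) = -381*1/201 + 306*(-1/392) = -127/67 - 153/196 = -35143/13132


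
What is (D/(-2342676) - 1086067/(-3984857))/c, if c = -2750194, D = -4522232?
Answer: -5141187734029/6418422598015330602 ≈ -8.0100e-7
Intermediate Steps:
(D/(-2342676) - 1086067/(-3984857))/c = (-4522232/(-2342676) - 1086067/(-3984857))/(-2750194) = (-4522232*(-1/2342676) - 1086067*(-1/3984857))*(-1/2750194) = (1130558/585669 + 1086067/3984857)*(-1/2750194) = (5141187734029/2333807214333)*(-1/2750194) = -5141187734029/6418422598015330602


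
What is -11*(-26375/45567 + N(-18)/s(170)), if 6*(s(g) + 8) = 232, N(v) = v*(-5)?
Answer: -54321245/2096082 ≈ -25.916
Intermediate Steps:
N(v) = -5*v
s(g) = 92/3 (s(g) = -8 + (1/6)*232 = -8 + 116/3 = 92/3)
-11*(-26375/45567 + N(-18)/s(170)) = -11*(-26375/45567 + (-5*(-18))/(92/3)) = -11*(-26375*1/45567 + 90*(3/92)) = -11*(-26375/45567 + 135/46) = -11*4938295/2096082 = -54321245/2096082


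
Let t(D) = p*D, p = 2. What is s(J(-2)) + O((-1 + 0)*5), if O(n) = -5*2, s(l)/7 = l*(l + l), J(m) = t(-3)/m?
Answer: 116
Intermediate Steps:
t(D) = 2*D
J(m) = -6/m (J(m) = (2*(-3))/m = -6/m)
s(l) = 14*l**2 (s(l) = 7*(l*(l + l)) = 7*(l*(2*l)) = 7*(2*l**2) = 14*l**2)
O(n) = -10
s(J(-2)) + O((-1 + 0)*5) = 14*(-6/(-2))**2 - 10 = 14*(-6*(-1/2))**2 - 10 = 14*3**2 - 10 = 14*9 - 10 = 126 - 10 = 116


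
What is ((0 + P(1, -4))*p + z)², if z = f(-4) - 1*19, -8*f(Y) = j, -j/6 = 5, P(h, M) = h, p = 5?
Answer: 1681/16 ≈ 105.06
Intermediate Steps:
j = -30 (j = -6*5 = -30)
f(Y) = 15/4 (f(Y) = -⅛*(-30) = 15/4)
z = -61/4 (z = 15/4 - 1*19 = 15/4 - 19 = -61/4 ≈ -15.250)
((0 + P(1, -4))*p + z)² = ((0 + 1)*5 - 61/4)² = (1*5 - 61/4)² = (5 - 61/4)² = (-41/4)² = 1681/16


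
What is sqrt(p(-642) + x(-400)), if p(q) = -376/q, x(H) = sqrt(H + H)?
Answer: 2*sqrt(15087 + 515205*I*sqrt(2))/321 ≈ 3.7997 + 3.7219*I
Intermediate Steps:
x(H) = sqrt(2)*sqrt(H) (x(H) = sqrt(2*H) = sqrt(2)*sqrt(H))
sqrt(p(-642) + x(-400)) = sqrt(-376/(-642) + sqrt(2)*sqrt(-400)) = sqrt(-376*(-1/642) + sqrt(2)*(20*I)) = sqrt(188/321 + 20*I*sqrt(2))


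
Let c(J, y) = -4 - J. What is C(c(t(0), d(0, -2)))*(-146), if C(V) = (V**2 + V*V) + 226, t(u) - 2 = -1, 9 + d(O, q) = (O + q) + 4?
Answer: -40296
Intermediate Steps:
d(O, q) = -5 + O + q (d(O, q) = -9 + ((O + q) + 4) = -9 + (4 + O + q) = -5 + O + q)
t(u) = 1 (t(u) = 2 - 1 = 1)
C(V) = 226 + 2*V**2 (C(V) = (V**2 + V**2) + 226 = 2*V**2 + 226 = 226 + 2*V**2)
C(c(t(0), d(0, -2)))*(-146) = (226 + 2*(-4 - 1*1)**2)*(-146) = (226 + 2*(-4 - 1)**2)*(-146) = (226 + 2*(-5)**2)*(-146) = (226 + 2*25)*(-146) = (226 + 50)*(-146) = 276*(-146) = -40296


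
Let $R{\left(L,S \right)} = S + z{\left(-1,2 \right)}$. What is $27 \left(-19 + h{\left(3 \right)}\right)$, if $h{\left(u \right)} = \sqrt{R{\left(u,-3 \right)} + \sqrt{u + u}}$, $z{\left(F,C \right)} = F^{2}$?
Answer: $-513 + 27 \sqrt{-2 + \sqrt{6}} \approx -494.9$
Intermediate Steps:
$R{\left(L,S \right)} = 1 + S$ ($R{\left(L,S \right)} = S + \left(-1\right)^{2} = S + 1 = 1 + S$)
$h{\left(u \right)} = \sqrt{-2 + \sqrt{2} \sqrt{u}}$ ($h{\left(u \right)} = \sqrt{\left(1 - 3\right) + \sqrt{u + u}} = \sqrt{-2 + \sqrt{2 u}} = \sqrt{-2 + \sqrt{2} \sqrt{u}}$)
$27 \left(-19 + h{\left(3 \right)}\right) = 27 \left(-19 + \sqrt{-2 + \sqrt{2} \sqrt{3}}\right) = 27 \left(-19 + \sqrt{-2 + \sqrt{6}}\right) = -513 + 27 \sqrt{-2 + \sqrt{6}}$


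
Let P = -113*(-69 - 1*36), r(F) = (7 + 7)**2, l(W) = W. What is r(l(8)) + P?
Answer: 12061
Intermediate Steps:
r(F) = 196 (r(F) = 14**2 = 196)
P = 11865 (P = -113*(-69 - 36) = -113*(-105) = 11865)
r(l(8)) + P = 196 + 11865 = 12061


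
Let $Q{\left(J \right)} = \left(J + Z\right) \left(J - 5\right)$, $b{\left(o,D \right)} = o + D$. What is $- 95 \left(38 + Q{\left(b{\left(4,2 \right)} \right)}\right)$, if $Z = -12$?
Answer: $-3040$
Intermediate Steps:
$b{\left(o,D \right)} = D + o$
$Q{\left(J \right)} = \left(-12 + J\right) \left(-5 + J\right)$ ($Q{\left(J \right)} = \left(J - 12\right) \left(J - 5\right) = \left(-12 + J\right) \left(-5 + J\right)$)
$- 95 \left(38 + Q{\left(b{\left(4,2 \right)} \right)}\right) = - 95 \left(38 + \left(60 + \left(2 + 4\right)^{2} - 17 \left(2 + 4\right)\right)\right) = - 95 \left(38 + \left(60 + 6^{2} - 102\right)\right) = - 95 \left(38 + \left(60 + 36 - 102\right)\right) = - 95 \left(38 - 6\right) = \left(-95\right) 32 = -3040$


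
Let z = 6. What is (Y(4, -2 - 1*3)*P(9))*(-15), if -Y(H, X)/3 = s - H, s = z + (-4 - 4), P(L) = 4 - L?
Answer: 1350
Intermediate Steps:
s = -2 (s = 6 + (-4 - 4) = 6 - 8 = -2)
Y(H, X) = 6 + 3*H (Y(H, X) = -3*(-2 - H) = 6 + 3*H)
(Y(4, -2 - 1*3)*P(9))*(-15) = ((6 + 3*4)*(4 - 1*9))*(-15) = ((6 + 12)*(4 - 9))*(-15) = (18*(-5))*(-15) = -90*(-15) = 1350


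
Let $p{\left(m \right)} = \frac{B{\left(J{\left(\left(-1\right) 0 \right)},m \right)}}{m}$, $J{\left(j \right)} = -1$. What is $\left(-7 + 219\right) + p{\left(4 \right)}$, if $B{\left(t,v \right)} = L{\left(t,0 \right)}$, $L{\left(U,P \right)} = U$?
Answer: $\frac{847}{4} \approx 211.75$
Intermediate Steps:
$B{\left(t,v \right)} = t$
$p{\left(m \right)} = - \frac{1}{m}$
$\left(-7 + 219\right) + p{\left(4 \right)} = \left(-7 + 219\right) - \frac{1}{4} = 212 - \frac{1}{4} = \frac{847}{4}$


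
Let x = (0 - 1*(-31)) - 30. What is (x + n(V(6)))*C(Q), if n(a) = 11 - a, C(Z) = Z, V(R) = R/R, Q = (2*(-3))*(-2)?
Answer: 132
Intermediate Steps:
Q = 12 (Q = -6*(-2) = 12)
V(R) = 1
x = 1 (x = (0 + 31) - 30 = 31 - 30 = 1)
(x + n(V(6)))*C(Q) = (1 + (11 - 1*1))*12 = (1 + (11 - 1))*12 = (1 + 10)*12 = 11*12 = 132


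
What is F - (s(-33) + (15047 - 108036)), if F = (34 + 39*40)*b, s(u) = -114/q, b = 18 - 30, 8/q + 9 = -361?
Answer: 137177/2 ≈ 68589.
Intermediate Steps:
q = -4/185 (q = 8/(-9 - 361) = 8/(-370) = 8*(-1/370) = -4/185 ≈ -0.021622)
b = -12
s(u) = 10545/2 (s(u) = -114/(-4/185) = -114*(-185/4) = 10545/2)
F = -19128 (F = (34 + 39*40)*(-12) = (34 + 1560)*(-12) = 1594*(-12) = -19128)
F - (s(-33) + (15047 - 108036)) = -19128 - (10545/2 + (15047 - 108036)) = -19128 - (10545/2 - 92989) = -19128 - 1*(-175433/2) = -19128 + 175433/2 = 137177/2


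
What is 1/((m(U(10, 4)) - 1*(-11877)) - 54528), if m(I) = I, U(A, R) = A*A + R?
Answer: -1/42547 ≈ -2.3503e-5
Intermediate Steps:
U(A, R) = R + A² (U(A, R) = A² + R = R + A²)
1/((m(U(10, 4)) - 1*(-11877)) - 54528) = 1/(((4 + 10²) - 1*(-11877)) - 54528) = 1/(((4 + 100) + 11877) - 54528) = 1/((104 + 11877) - 54528) = 1/(11981 - 54528) = 1/(-42547) = -1/42547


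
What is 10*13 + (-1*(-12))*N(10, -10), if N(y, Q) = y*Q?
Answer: -1070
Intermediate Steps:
N(y, Q) = Q*y
10*13 + (-1*(-12))*N(10, -10) = 10*13 + (-1*(-12))*(-10*10) = 130 + 12*(-100) = 130 - 1200 = -1070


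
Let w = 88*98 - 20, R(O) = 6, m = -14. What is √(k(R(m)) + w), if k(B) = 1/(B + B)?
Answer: √309747/6 ≈ 92.758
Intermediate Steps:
k(B) = 1/(2*B)
w = 8604 (w = 8624 - 20 = 8604)
√(k(R(m)) + w) = √((½)/6 + 8604) = √((½)*(⅙) + 8604) = √(1/12 + 8604) = √(103249/12) = √309747/6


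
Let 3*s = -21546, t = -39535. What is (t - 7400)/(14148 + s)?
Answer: -5215/774 ≈ -6.7377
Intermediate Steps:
s = -7182 (s = (1/3)*(-21546) = -7182)
(t - 7400)/(14148 + s) = (-39535 - 7400)/(14148 - 7182) = -46935/6966 = -46935*1/6966 = -5215/774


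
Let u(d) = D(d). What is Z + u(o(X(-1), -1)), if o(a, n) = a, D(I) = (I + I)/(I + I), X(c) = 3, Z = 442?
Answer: 443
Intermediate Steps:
D(I) = 1 (D(I) = (2*I)/((2*I)) = (2*I)*(1/(2*I)) = 1)
u(d) = 1
Z + u(o(X(-1), -1)) = 442 + 1 = 443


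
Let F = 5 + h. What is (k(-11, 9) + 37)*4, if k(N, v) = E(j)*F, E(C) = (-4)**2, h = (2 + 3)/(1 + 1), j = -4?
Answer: 628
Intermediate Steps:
h = 5/2 ≈ 2.5000
E(C) = 16
F = 15/2 (F = 5 + 5/2 = 15/2 ≈ 7.5000)
k(N, v) = 120 (k(N, v) = 16*(15/2) = 120)
(k(-11, 9) + 37)*4 = (120 + 37)*4 = 157*4 = 628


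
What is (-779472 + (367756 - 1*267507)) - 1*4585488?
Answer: -5264711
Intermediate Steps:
(-779472 + (367756 - 1*267507)) - 1*4585488 = (-779472 + (367756 - 267507)) - 4585488 = (-779472 + 100249) - 4585488 = -679223 - 4585488 = -5264711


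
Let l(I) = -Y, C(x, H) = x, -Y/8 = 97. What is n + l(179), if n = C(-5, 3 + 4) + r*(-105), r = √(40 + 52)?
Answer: 771 - 210*√23 ≈ -236.12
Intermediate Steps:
Y = -776 (Y = -8*97 = -776)
r = 2*√23 (r = √92 = 2*√23 ≈ 9.5917)
n = -5 - 210*√23 (n = -5 + (2*√23)*(-105) = -5 - 210*√23 ≈ -1012.1)
l(I) = 776 (l(I) = -1*(-776) = 776)
n + l(179) = (-5 - 210*√23) + 776 = 771 - 210*√23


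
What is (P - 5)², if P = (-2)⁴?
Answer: 121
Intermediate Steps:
P = 16
(P - 5)² = (16 - 5)² = 11² = 121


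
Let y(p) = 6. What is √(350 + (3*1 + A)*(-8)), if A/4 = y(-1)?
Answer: √134 ≈ 11.576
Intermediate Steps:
A = 24 (A = 4*6 = 24)
√(350 + (3*1 + A)*(-8)) = √(350 + (3*1 + 24)*(-8)) = √(350 + (3 + 24)*(-8)) = √(350 + 27*(-8)) = √(350 - 216) = √134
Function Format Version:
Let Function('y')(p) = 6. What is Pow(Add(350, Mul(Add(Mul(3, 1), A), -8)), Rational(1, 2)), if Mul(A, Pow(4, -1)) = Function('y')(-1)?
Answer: Pow(134, Rational(1, 2)) ≈ 11.576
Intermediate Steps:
A = 24 (A = Mul(4, 6) = 24)
Pow(Add(350, Mul(Add(Mul(3, 1), A), -8)), Rational(1, 2)) = Pow(Add(350, Mul(Add(Mul(3, 1), 24), -8)), Rational(1, 2)) = Pow(Add(350, Mul(Add(3, 24), -8)), Rational(1, 2)) = Pow(Add(350, Mul(27, -8)), Rational(1, 2)) = Pow(Add(350, -216), Rational(1, 2)) = Pow(134, Rational(1, 2))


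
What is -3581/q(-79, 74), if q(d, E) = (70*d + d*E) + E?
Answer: 3581/11302 ≈ 0.31685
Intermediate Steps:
q(d, E) = E + 70*d + E*d (q(d, E) = (70*d + E*d) + E = E + 70*d + E*d)
-3581/q(-79, 74) = -3581/(74 + 70*(-79) + 74*(-79)) = -3581/(74 - 5530 - 5846) = -3581/(-11302) = -3581*(-1/11302) = 3581/11302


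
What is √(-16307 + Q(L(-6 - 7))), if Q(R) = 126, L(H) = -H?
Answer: I*√16181 ≈ 127.2*I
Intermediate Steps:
√(-16307 + Q(L(-6 - 7))) = √(-16307 + 126) = √(-16181) = I*√16181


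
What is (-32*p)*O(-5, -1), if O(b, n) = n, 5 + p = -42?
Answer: -1504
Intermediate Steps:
p = -47 (p = -5 - 42 = -47)
(-32*p)*O(-5, -1) = -32*(-47)*(-1) = 1504*(-1) = -1504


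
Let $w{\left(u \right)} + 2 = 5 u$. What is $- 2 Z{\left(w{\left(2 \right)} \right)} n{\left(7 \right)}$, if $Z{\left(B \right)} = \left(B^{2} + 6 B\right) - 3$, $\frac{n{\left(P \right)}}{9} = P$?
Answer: $-13734$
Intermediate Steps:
$n{\left(P \right)} = 9 P$
$w{\left(u \right)} = -2 + 5 u$
$Z{\left(B \right)} = -3 + B^{2} + 6 B$
$- 2 Z{\left(w{\left(2 \right)} \right)} n{\left(7 \right)} = - 2 \left(-3 + \left(-2 + 5 \cdot 2\right)^{2} + 6 \left(-2 + 5 \cdot 2\right)\right) 9 \cdot 7 = - 2 \left(-3 + \left(-2 + 10\right)^{2} + 6 \left(-2 + 10\right)\right) 63 = - 2 \left(-3 + 8^{2} + 6 \cdot 8\right) 63 = - 2 \left(-3 + 64 + 48\right) 63 = \left(-2\right) 109 \cdot 63 = \left(-218\right) 63 = -13734$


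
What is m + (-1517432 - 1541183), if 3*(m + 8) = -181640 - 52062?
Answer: -9409571/3 ≈ -3.1365e+6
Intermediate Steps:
m = -233726/3 (m = -8 + (-181640 - 52062)/3 = -8 + (⅓)*(-233702) = -8 - 233702/3 = -233726/3 ≈ -77909.)
m + (-1517432 - 1541183) = -233726/3 + (-1517432 - 1541183) = -233726/3 - 3058615 = -9409571/3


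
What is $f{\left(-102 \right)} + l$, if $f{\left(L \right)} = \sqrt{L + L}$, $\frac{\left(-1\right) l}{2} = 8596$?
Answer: $-17192 + 2 i \sqrt{51} \approx -17192.0 + 14.283 i$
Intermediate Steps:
$l = -17192$ ($l = \left(-2\right) 8596 = -17192$)
$f{\left(L \right)} = \sqrt{2} \sqrt{L}$ ($f{\left(L \right)} = \sqrt{2 L} = \sqrt{2} \sqrt{L}$)
$f{\left(-102 \right)} + l = \sqrt{2} \sqrt{-102} - 17192 = \sqrt{2} i \sqrt{102} - 17192 = 2 i \sqrt{51} - 17192 = -17192 + 2 i \sqrt{51}$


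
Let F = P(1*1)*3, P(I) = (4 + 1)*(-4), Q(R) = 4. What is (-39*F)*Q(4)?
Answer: 9360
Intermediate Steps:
P(I) = -20 (P(I) = 5*(-4) = -20)
F = -60 (F = -20*3 = -60)
(-39*F)*Q(4) = -39*(-60)*4 = 2340*4 = 9360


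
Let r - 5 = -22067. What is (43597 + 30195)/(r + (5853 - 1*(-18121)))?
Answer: 9224/239 ≈ 38.594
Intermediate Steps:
r = -22062 (r = 5 - 22067 = -22062)
(43597 + 30195)/(r + (5853 - 1*(-18121))) = (43597 + 30195)/(-22062 + (5853 - 1*(-18121))) = 73792/(-22062 + (5853 + 18121)) = 73792/(-22062 + 23974) = 73792/1912 = 73792*(1/1912) = 9224/239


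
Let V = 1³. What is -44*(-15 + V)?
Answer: 616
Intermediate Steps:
V = 1
-44*(-15 + V) = -44*(-15 + 1) = -44*(-14) = 616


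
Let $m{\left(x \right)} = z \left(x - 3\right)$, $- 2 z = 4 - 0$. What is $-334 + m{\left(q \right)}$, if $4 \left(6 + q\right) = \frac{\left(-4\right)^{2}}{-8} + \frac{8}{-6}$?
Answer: $- \frac{943}{3} \approx -314.33$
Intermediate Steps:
$z = -2$ ($z = - \frac{4 - 0}{2} = - \frac{4 + 0}{2} = \left(- \frac{1}{2}\right) 4 = -2$)
$q = - \frac{41}{6}$ ($q = -6 + \frac{\frac{\left(-4\right)^{2}}{-8} + \frac{8}{-6}}{4} = -6 + \frac{16 \left(- \frac{1}{8}\right) + 8 \left(- \frac{1}{6}\right)}{4} = -6 + \frac{-2 - \frac{4}{3}}{4} = -6 + \frac{1}{4} \left(- \frac{10}{3}\right) = -6 - \frac{5}{6} = - \frac{41}{6} \approx -6.8333$)
$m{\left(x \right)} = 6 - 2 x$ ($m{\left(x \right)} = - 2 \left(x - 3\right) = - 2 \left(-3 + x\right) = 6 - 2 x$)
$-334 + m{\left(q \right)} = -334 + \left(6 - - \frac{41}{3}\right) = -334 + \left(6 + \frac{41}{3}\right) = -334 + \frac{59}{3} = - \frac{943}{3}$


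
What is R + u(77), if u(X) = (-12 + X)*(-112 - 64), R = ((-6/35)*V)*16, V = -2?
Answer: -400208/35 ≈ -11435.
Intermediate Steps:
R = 192/35 (R = (-6/35*(-2))*16 = (-6*1/35*(-2))*16 = -6/35*(-2)*16 = (12/35)*16 = 192/35 ≈ 5.4857)
u(X) = 2112 - 176*X (u(X) = (-12 + X)*(-176) = 2112 - 176*X)
R + u(77) = 192/35 + (2112 - 176*77) = 192/35 + (2112 - 13552) = 192/35 - 11440 = -400208/35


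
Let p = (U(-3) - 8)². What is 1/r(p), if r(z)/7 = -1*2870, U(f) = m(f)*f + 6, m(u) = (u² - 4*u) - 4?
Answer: -1/20090 ≈ -4.9776e-5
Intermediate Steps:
m(u) = -4 + u² - 4*u
U(f) = 6 + f*(-4 + f² - 4*f) (U(f) = (-4 + f² - 4*f)*f + 6 = f*(-4 + f² - 4*f) + 6 = 6 + f*(-4 + f² - 4*f))
p = 2809 (p = ((6 - 1*(-3)*(4 - 1*(-3)² + 4*(-3))) - 8)² = ((6 - 1*(-3)*(4 - 1*9 - 12)) - 8)² = ((6 - 1*(-3)*(4 - 9 - 12)) - 8)² = ((6 - 1*(-3)*(-17)) - 8)² = ((6 - 51) - 8)² = (-45 - 8)² = (-53)² = 2809)
r(z) = -20090 (r(z) = 7*(-1*2870) = 7*(-2870) = -20090)
1/r(p) = 1/(-20090) = -1/20090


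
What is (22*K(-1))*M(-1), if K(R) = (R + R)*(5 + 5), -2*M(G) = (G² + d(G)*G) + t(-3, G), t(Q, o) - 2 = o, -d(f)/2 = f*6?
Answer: -2200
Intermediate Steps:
d(f) = -12*f (d(f) = -2*f*6 = -12*f)
t(Q, o) = 2 + o
M(G) = -1 - G/2 + 11*G²/2 (M(G) = -((G² + (-12*G)*G) + (2 + G))/2 = -((G² - 12*G²) + (2 + G))/2 = -(-11*G² + (2 + G))/2 = -(2 + G - 11*G²)/2 = -1 - G/2 + 11*G²/2)
K(R) = 20*R (K(R) = (2*R)*10 = 20*R)
(22*K(-1))*M(-1) = (22*(20*(-1)))*(-1 - ½*(-1) + (11/2)*(-1)²) = (22*(-20))*(-1 + ½ + (11/2)*1) = -440*(-1 + ½ + 11/2) = -440*5 = -2200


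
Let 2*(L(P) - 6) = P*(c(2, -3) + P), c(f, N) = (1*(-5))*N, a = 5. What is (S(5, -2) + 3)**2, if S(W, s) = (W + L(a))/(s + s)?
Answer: 2401/16 ≈ 150.06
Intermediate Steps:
c(f, N) = -5*N
L(P) = 6 + P*(15 + P)/2 (L(P) = 6 + (P*(-5*(-3) + P))/2 = 6 + (P*(15 + P))/2 = 6 + P*(15 + P)/2)
S(W, s) = (56 + W)/(2*s) (S(W, s) = (W + (6 + (1/2)*5**2 + (15/2)*5))/(s + s) = (W + (6 + (1/2)*25 + 75/2))/((2*s)) = (W + (6 + 25/2 + 75/2))*(1/(2*s)) = (W + 56)*(1/(2*s)) = (56 + W)*(1/(2*s)) = (56 + W)/(2*s))
(S(5, -2) + 3)**2 = ((1/2)*(56 + 5)/(-2) + 3)**2 = ((1/2)*(-1/2)*61 + 3)**2 = (-61/4 + 3)**2 = (-49/4)**2 = 2401/16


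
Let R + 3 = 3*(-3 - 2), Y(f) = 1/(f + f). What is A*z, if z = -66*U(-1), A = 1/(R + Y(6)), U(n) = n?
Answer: -792/215 ≈ -3.6837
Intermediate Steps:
Y(f) = 1/(2*f)
R = -18 (R = -3 + 3*(-3 - 2) = -3 + 3*(-5) = -3 - 15 = -18)
A = -12/215 (A = 1/(-18 + (½)/6) = 1/(-18 + (½)*(⅙)) = 1/(-18 + 1/12) = 1/(-215/12) = -12/215 ≈ -0.055814)
z = 66 (z = -66*(-1) = -22*(-3) = 66)
A*z = -12/215*66 = -792/215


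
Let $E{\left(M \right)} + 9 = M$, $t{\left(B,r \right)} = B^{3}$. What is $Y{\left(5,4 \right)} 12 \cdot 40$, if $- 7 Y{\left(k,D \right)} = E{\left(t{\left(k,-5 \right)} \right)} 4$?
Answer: $- \frac{222720}{7} \approx -31817.0$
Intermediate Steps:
$E{\left(M \right)} = -9 + M$
$Y{\left(k,D \right)} = \frac{36}{7} - \frac{4 k^{3}}{7}$ ($Y{\left(k,D \right)} = - \frac{\left(-9 + k^{3}\right) 4}{7} = - \frac{-36 + 4 k^{3}}{7} = \frac{36}{7} - \frac{4 k^{3}}{7}$)
$Y{\left(5,4 \right)} 12 \cdot 40 = \left(\frac{36}{7} - \frac{4 \cdot 5^{3}}{7}\right) 12 \cdot 40 = \left(\frac{36}{7} - \frac{500}{7}\right) 12 \cdot 40 = \left(- \frac{464}{7}\right) 12 \cdot 40 = \left(- \frac{5568}{7}\right) 40 = - \frac{222720}{7}$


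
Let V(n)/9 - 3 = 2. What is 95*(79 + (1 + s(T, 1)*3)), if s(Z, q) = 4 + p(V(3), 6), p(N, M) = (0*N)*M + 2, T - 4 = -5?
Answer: 9310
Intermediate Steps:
T = -1 (T = 4 - 5 = -1)
V(n) = 45 (V(n) = 27 + 9*2 = 27 + 18 = 45)
p(N, M) = 2 (p(N, M) = 0*M + 2 = 0 + 2 = 2)
s(Z, q) = 6 (s(Z, q) = 4 + 2 = 6)
95*(79 + (1 + s(T, 1)*3)) = 95*(79 + (1 + 6*3)) = 95*(79 + (1 + 18)) = 95*(79 + 19) = 95*98 = 9310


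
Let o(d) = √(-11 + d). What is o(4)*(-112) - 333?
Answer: -333 - 112*I*√7 ≈ -333.0 - 296.32*I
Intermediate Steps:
o(4)*(-112) - 333 = √(-11 + 4)*(-112) - 333 = √(-7)*(-112) - 333 = (I*√7)*(-112) - 333 = -112*I*√7 - 333 = -333 - 112*I*√7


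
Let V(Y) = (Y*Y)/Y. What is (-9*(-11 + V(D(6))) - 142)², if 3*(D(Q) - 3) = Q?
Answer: 7744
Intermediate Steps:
D(Q) = 3 + Q/3
V(Y) = Y (V(Y) = Y²/Y = Y)
(-9*(-11 + V(D(6))) - 142)² = (-9*(-11 + (3 + (⅓)*6)) - 142)² = (-9*(-11 + (3 + 2)) - 142)² = (-9*(-11 + 5) - 142)² = (-9*(-6) - 142)² = (54 - 142)² = (-88)² = 7744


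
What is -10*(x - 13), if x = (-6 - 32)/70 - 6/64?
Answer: 15273/112 ≈ 136.37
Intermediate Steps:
x = -713/1120 (x = -38*1/70 - 6*1/64 = -19/35 - 3/32 = -713/1120 ≈ -0.63661)
-10*(x - 13) = -10*(-713/1120 - 13) = -10*(-15273/1120) = 15273/112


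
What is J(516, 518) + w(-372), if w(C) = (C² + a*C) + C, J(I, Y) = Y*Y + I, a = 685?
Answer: 152032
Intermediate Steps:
J(I, Y) = I + Y² (J(I, Y) = Y² + I = I + Y²)
w(C) = C² + 686*C (w(C) = (C² + 685*C) + C = C² + 686*C)
J(516, 518) + w(-372) = (516 + 518²) - 372*(686 - 372) = (516 + 268324) - 372*314 = 268840 - 116808 = 152032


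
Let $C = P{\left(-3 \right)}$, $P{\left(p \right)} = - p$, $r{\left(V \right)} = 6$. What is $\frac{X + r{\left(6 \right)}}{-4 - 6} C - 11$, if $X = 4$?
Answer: $-14$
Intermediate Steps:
$C = 3$ ($C = \left(-1\right) \left(-3\right) = 3$)
$\frac{X + r{\left(6 \right)}}{-4 - 6} C - 11 = \frac{4 + 6}{-4 - 6} \cdot 3 - 11 = \frac{10}{-10} \cdot 3 - 11 = 10 \left(- \frac{1}{10}\right) 3 - 11 = \left(-1\right) 3 - 11 = -3 - 11 = -14$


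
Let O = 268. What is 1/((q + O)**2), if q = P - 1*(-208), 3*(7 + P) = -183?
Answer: 1/166464 ≈ 6.0073e-6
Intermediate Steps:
P = -68 (P = -7 + (1/3)*(-183) = -7 - 61 = -68)
q = 140 (q = -68 - 1*(-208) = -68 + 208 = 140)
1/((q + O)**2) = 1/((140 + 268)**2) = 1/(408**2) = 1/166464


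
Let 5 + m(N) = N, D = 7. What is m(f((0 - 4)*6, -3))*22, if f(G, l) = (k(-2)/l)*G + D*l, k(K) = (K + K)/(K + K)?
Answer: -396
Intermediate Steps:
k(K) = 1 (k(K) = (2*K)/((2*K)) = (2*K)*(1/(2*K)) = 1)
f(G, l) = 7*l + G/l (f(G, l) = (1/l)*G + 7*l = G/l + 7*l = 7*l + G/l)
m(N) = -5 + N
m(f((0 - 4)*6, -3))*22 = (-5 + (7*(-3) + ((0 - 4)*6)/(-3)))*22 = (-5 + (-21 - 4*6*(-⅓)))*22 = (-5 + (-21 - 24*(-⅓)))*22 = (-5 + (-21 + 8))*22 = (-5 - 13)*22 = -18*22 = -396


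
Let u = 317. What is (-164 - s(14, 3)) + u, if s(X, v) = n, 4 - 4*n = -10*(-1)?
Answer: 309/2 ≈ 154.50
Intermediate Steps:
n = -3/2 (n = 1 - (-5)*(-1)/2 = 1 - 1/4*10 = 1 - 5/2 = -3/2 ≈ -1.5000)
s(X, v) = -3/2
(-164 - s(14, 3)) + u = (-164 - 1*(-3/2)) + 317 = (-164 + 3/2) + 317 = -325/2 + 317 = 309/2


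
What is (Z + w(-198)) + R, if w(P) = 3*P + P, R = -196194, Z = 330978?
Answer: 133992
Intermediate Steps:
w(P) = 4*P
(Z + w(-198)) + R = (330978 + 4*(-198)) - 196194 = (330978 - 792) - 196194 = 330186 - 196194 = 133992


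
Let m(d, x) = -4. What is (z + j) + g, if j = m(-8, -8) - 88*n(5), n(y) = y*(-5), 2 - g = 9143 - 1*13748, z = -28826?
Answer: -22023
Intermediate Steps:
g = 4607 (g = 2 - (9143 - 1*13748) = 2 - (9143 - 13748) = 2 - 1*(-4605) = 2 + 4605 = 4607)
n(y) = -5*y
j = 2196 (j = -4 - (-440)*5 = -4 - 88*(-25) = -4 + 2200 = 2196)
(z + j) + g = (-28826 + 2196) + 4607 = -26630 + 4607 = -22023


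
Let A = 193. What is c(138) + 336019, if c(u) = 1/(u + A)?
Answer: 111222290/331 ≈ 3.3602e+5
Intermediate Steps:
c(u) = 1/(193 + u) (c(u) = 1/(u + 193) = 1/(193 + u))
c(138) + 336019 = 1/(193 + 138) + 336019 = 1/331 + 336019 = 111222290/331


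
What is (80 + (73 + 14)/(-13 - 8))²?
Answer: 281961/49 ≈ 5754.3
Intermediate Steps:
(80 + (73 + 14)/(-13 - 8))² = (80 + 87/(-21))² = (80 + 87*(-1/21))² = (80 - 29/7)² = (531/7)² = 281961/49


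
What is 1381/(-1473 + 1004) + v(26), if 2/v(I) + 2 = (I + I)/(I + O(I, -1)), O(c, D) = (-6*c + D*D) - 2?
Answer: -278256/73633 ≈ -3.7790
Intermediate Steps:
O(c, D) = -2 + D² - 6*c (O(c, D) = (-6*c + D²) - 2 = (D² - 6*c) - 2 = -2 + D² - 6*c)
v(I) = 2/(-2 + 2*I/(-1 - 5*I)) (v(I) = 2/(-2 + (I + I)/(I + (-2 + (-1)² - 6*I))) = 2/(-2 + (2*I)/(I + (-2 + 1 - 6*I))) = 2/(-2 + (2*I)/(I + (-1 - 6*I))) = 2/(-2 + (2*I)/(-1 - 5*I)) = 2/(-2 + 2*I/(-1 - 5*I)))
1381/(-1473 + 1004) + v(26) = 1381/(-1473 + 1004) + (-1 - 5*26)/(1 + 6*26) = 1381/(-469) + (-1 - 130)/(1 + 156) = -1/469*1381 - 131/157 = -1381/469 + (1/157)*(-131) = -1381/469 - 131/157 = -278256/73633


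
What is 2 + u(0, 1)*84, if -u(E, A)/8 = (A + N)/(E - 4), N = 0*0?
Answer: 170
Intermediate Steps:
N = 0
u(E, A) = -8*A/(-4 + E) (u(E, A) = -8*(A + 0)/(E - 4) = -8*A/(-4 + E))
2 + u(0, 1)*84 = 2 - 8*1/(-4 + 0)*84 = 2 - 8*1/(-4)*84 = 2 - 8*1*(-¼)*84 = 2 + 2*84 = 2 + 168 = 170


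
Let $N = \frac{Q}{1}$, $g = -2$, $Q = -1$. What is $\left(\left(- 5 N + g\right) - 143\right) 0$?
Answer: $0$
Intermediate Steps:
$N = -1$ ($N = - 1^{-1} = \left(-1\right) 1 = -1$)
$\left(\left(- 5 N + g\right) - 143\right) 0 = \left(\left(\left(-5\right) \left(-1\right) - 2\right) - 143\right) 0 = \left(\left(5 - 2\right) - 143\right) 0 = \left(3 - 143\right) 0 = \left(-140\right) 0 = 0$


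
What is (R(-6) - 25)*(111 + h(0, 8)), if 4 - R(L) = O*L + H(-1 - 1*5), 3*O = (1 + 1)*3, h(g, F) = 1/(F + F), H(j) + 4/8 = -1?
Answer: -26655/32 ≈ -832.97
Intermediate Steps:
H(j) = -3/2 (H(j) = -1/2 - 1 = -3/2)
h(g, F) = 1/(2*F)
O = 2 (O = ((1 + 1)*3)/3 = (2*3)/3 = (1/3)*6 = 2)
R(L) = 11/2 - 2*L (R(L) = 4 - (2*L - 3/2) = 4 - (-3/2 + 2*L) = 4 + (3/2 - 2*L) = 11/2 - 2*L)
(R(-6) - 25)*(111 + h(0, 8)) = ((11/2 - 2*(-6)) - 25)*(111 + (1/2)/8) = ((11/2 + 12) - 25)*(111 + (1/2)*(1/8)) = (35/2 - 25)*(111 + 1/16) = -15/2*1777/16 = -26655/32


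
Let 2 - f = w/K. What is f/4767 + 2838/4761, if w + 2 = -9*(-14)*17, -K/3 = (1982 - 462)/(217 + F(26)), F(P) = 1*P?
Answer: 118907995/191652468 ≈ 0.62044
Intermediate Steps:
F(P) = P
K = -1520/81 (K = -3*(1982 - 462)/(217 + 26) = -4560/243 = -3*1520/243 = -1520/81 ≈ -18.765)
w = 2140 (w = -2 - 9*(-14)*17 = -2 + 126*17 = -2 + 2142 = 2140)
f = 8819/76 (f = 2 - 2140/(-1520/81) = 2 - 2140*(-81)/1520 = 2 - 1*(-8667/76) = 2 + 8667/76 = 8819/76 ≈ 116.04)
f/4767 + 2838/4761 = (8819/76)/4767 + 2838/4761 = (8819/76)*(1/4767) + 2838*(1/4761) = 8819/362292 + 946/1587 = 118907995/191652468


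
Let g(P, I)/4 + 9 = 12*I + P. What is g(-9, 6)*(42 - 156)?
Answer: -24624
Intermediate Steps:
g(P, I) = -36 + 4*P + 48*I (g(P, I) = -36 + 4*(12*I + P) = -36 + 4*(P + 12*I) = -36 + (4*P + 48*I) = -36 + 4*P + 48*I)
g(-9, 6)*(42 - 156) = (-36 + 4*(-9) + 48*6)*(42 - 156) = (-36 - 36 + 288)*(-114) = 216*(-114) = -24624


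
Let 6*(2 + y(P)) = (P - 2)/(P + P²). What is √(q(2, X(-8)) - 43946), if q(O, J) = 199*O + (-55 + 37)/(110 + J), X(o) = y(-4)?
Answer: 2*I*√18257841105/1295 ≈ 208.68*I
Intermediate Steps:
y(P) = -2 + (-2 + P)/(6*(P + P²)) (y(P) = -2 + ((P - 2)/(P + P²))/6 = -2 + ((-2 + P)/(P + P²))/6 = -2 + (-2 + P)/(6*(P + P²)))
X(o) = -25/12 (X(o) = (⅙)*(-2 - 12*(-4)² - 11*(-4))/(-4*(1 - 4)) = (⅙)*(-¼)*(-2 - 12*16 + 44)/(-3) = (⅙)*(-¼)*(-⅓)*(-2 - 192 + 44) = (⅙)*(-¼)*(-⅓)*(-150) = -25/12)
q(O, J) = -18/(110 + J) + 199*O (q(O, J) = 199*O - 18/(110 + J) = -18/(110 + J) + 199*O)
√(q(2, X(-8)) - 43946) = √((-18 + 21890*2 + 199*(-25/12)*2)/(110 - 25/12) - 43946) = √((-18 + 43780 - 4975/6)/(1295/12) - 43946) = √((12/1295)*(257597/6) - 43946) = √(515194/1295 - 43946) = √(-56394876/1295) = 2*I*√18257841105/1295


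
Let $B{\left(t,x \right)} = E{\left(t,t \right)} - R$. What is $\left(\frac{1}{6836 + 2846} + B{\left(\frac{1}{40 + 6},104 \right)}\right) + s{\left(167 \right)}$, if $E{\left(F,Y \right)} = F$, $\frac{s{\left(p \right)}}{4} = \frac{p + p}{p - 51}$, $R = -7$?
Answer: $\frac{59861719}{3228947} \approx 18.539$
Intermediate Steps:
$s{\left(p \right)} = \frac{8 p}{-51 + p}$ ($s{\left(p \right)} = 4 \frac{p + p}{p - 51} = 4 \frac{2 p}{-51 + p} = \frac{8 p}{-51 + p}$)
$B{\left(t,x \right)} = 7 + t$ ($B{\left(t,x \right)} = t - -7 = t + 7 = 7 + t$)
$\left(\frac{1}{6836 + 2846} + B{\left(\frac{1}{40 + 6},104 \right)}\right) + s{\left(167 \right)} = \left(\frac{1}{6836 + 2846} + \left(7 + \frac{1}{40 + 6}\right)\right) + 8 \cdot 167 \frac{1}{-51 + 167} = \left(\frac{1}{9682} + \left(7 + \frac{1}{46}\right)\right) + 8 \cdot 167 \cdot \frac{1}{116} = \left(\frac{1}{9682} + \frac{323}{46}\right) + \frac{334}{29} = \frac{781833}{111343} + \frac{334}{29} = \frac{59861719}{3228947}$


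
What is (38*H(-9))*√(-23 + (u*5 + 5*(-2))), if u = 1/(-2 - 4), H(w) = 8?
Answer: 152*I*√1218/3 ≈ 1768.3*I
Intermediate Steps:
u = -⅙ (u = 1/(-6) = -⅙ ≈ -0.16667)
(38*H(-9))*√(-23 + (u*5 + 5*(-2))) = (38*8)*√(-23 + (-⅙*5 + 5*(-2))) = 304*√(-23 + (-⅚ - 10)) = 304*√(-23 - 65/6) = 304*√(-203/6) = 304*(I*√1218/6) = 152*I*√1218/3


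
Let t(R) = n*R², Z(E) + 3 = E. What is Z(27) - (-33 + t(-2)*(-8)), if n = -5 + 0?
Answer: -103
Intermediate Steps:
n = -5
Z(E) = -3 + E
t(R) = -5*R²
Z(27) - (-33 + t(-2)*(-8)) = (-3 + 27) - (-33 - 5*(-2)²*(-8)) = 24 - (-33 - 5*4*(-8)) = 24 - (-33 - 20*(-8)) = 24 - (-33 + 160) = 24 - 1*127 = 24 - 127 = -103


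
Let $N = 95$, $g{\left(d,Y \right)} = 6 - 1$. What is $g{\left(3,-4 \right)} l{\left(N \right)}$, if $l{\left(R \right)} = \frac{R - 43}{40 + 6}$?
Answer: $\frac{130}{23} \approx 5.6522$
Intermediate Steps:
$g{\left(d,Y \right)} = 5$
$l{\left(R \right)} = - \frac{43}{46} + \frac{R}{46}$ ($l{\left(R \right)} = \frac{-43 + R}{46} = \left(-43 + R\right) \frac{1}{46} = - \frac{43}{46} + \frac{R}{46}$)
$g{\left(3,-4 \right)} l{\left(N \right)} = 5 \left(- \frac{43}{46} + \frac{1}{46} \cdot 95\right) = 5 \left(- \frac{43}{46} + \frac{95}{46}\right) = 5 \cdot \frac{26}{23} = \frac{130}{23}$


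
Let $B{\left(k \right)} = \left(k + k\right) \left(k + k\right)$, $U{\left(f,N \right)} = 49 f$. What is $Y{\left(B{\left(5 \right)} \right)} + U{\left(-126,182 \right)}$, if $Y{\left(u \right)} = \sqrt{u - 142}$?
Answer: $-6174 + i \sqrt{42} \approx -6174.0 + 6.4807 i$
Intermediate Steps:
$B{\left(k \right)} = 4 k^{2}$ ($B{\left(k \right)} = 2 k 2 k = 4 k^{2}$)
$Y{\left(u \right)} = \sqrt{-142 + u}$
$Y{\left(B{\left(5 \right)} \right)} + U{\left(-126,182 \right)} = \sqrt{-142 + 4 \cdot 5^{2}} + 49 \left(-126\right) = \sqrt{-142 + 4 \cdot 25} - 6174 = \sqrt{-142 + 100} - 6174 = \sqrt{-42} - 6174 = i \sqrt{42} - 6174 = -6174 + i \sqrt{42}$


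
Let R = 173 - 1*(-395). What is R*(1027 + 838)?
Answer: 1059320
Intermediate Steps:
R = 568 (R = 173 + 395 = 568)
R*(1027 + 838) = 568*(1027 + 838) = 568*1865 = 1059320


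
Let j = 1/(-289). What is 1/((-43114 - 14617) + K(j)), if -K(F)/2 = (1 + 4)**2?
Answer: -1/57781 ≈ -1.7307e-5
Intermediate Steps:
j = -1/289 ≈ -0.0034602
K(F) = -50 (K(F) = -2*(1 + 4)**2 = -2*5**2 = -2*25 = -50)
1/((-43114 - 14617) + K(j)) = 1/((-43114 - 14617) - 50) = 1/(-57731 - 50) = 1/(-57781) = -1/57781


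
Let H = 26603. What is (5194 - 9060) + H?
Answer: 22737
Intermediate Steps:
(5194 - 9060) + H = (5194 - 9060) + 26603 = -3866 + 26603 = 22737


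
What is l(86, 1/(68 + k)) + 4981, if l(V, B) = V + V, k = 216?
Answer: 5153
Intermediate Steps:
l(V, B) = 2*V
l(86, 1/(68 + k)) + 4981 = 2*86 + 4981 = 172 + 4981 = 5153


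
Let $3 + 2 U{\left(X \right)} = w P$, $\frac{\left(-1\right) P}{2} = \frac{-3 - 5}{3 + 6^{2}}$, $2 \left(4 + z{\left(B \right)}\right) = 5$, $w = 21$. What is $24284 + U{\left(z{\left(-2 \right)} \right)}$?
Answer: $\frac{631457}{26} \approx 24287.0$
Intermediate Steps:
$z{\left(B \right)} = - \frac{3}{2}$ ($z{\left(B \right)} = -4 + \frac{1}{2} \cdot 5 = -4 + \frac{5}{2} = - \frac{3}{2}$)
$P = \frac{16}{39}$ ($P = - 2 \frac{-3 - 5}{3 + 6^{2}} = - 2 \left(- \frac{8}{3 + 36}\right) = - 2 \left(- \frac{8}{39}\right) = - 2 \left(\left(-8\right) \frac{1}{39}\right) = \left(-2\right) \left(- \frac{8}{39}\right) = \frac{16}{39} \approx 0.41026$)
$U{\left(X \right)} = \frac{73}{26}$ ($U{\left(X \right)} = - \frac{3}{2} + \frac{21 \cdot \frac{16}{39}}{2} = - \frac{3}{2} + \frac{1}{2} \cdot \frac{112}{13} = - \frac{3}{2} + \frac{56}{13} = \frac{73}{26}$)
$24284 + U{\left(z{\left(-2 \right)} \right)} = 24284 + \frac{73}{26} = \frac{631457}{26}$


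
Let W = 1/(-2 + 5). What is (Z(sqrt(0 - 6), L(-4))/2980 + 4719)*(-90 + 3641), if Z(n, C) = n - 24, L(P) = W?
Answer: 12484069599/745 + 3551*I*sqrt(6)/2980 ≈ 1.6757e+7 + 2.9188*I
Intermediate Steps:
W = 1/3 ≈ 0.33333
L(P) = 1/3
Z(n, C) = -24 + n
(Z(sqrt(0 - 6), L(-4))/2980 + 4719)*(-90 + 3641) = ((-24 + sqrt(0 - 6))/2980 + 4719)*(-90 + 3641) = ((-24 + sqrt(-6))*(1/2980) + 4719)*3551 = ((-24 + I*sqrt(6))*(1/2980) + 4719)*3551 = ((-6/745 + I*sqrt(6)/2980) + 4719)*3551 = (3515649/745 + I*sqrt(6)/2980)*3551 = 12484069599/745 + 3551*I*sqrt(6)/2980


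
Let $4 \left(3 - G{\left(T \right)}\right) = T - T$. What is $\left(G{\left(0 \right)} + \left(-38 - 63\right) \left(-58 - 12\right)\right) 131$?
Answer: $926563$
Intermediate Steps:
$G{\left(T \right)} = 3$ ($G{\left(T \right)} = 3 - \frac{T - T}{4} = 3 - 0 = 3 + 0 = 3$)
$\left(G{\left(0 \right)} + \left(-38 - 63\right) \left(-58 - 12\right)\right) 131 = \left(3 + \left(-38 - 63\right) \left(-58 - 12\right)\right) 131 = \left(3 + \left(-38 - 63\right) \left(-70\right)\right) 131 = \left(3 - -7070\right) 131 = \left(3 + 7070\right) 131 = 7073 \cdot 131 = 926563$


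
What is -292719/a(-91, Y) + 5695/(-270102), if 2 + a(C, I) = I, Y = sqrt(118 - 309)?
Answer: 52708954717/17556630 + 97573*I*sqrt(191)/65 ≈ 3002.2 + 20746.0*I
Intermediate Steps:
Y = I*sqrt(191) (Y = sqrt(-191) = I*sqrt(191) ≈ 13.82*I)
a(C, I) = -2 + I
-292719/a(-91, Y) + 5695/(-270102) = -292719/(-2 + I*sqrt(191)) + 5695/(-270102) = -292719/(-2 + I*sqrt(191)) + 5695*(-1/270102) = -292719/(-2 + I*sqrt(191)) - 5695/270102 = -5695/270102 - 292719/(-2 + I*sqrt(191))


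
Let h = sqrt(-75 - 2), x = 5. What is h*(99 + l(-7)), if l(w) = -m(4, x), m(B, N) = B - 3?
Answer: 98*I*sqrt(77) ≈ 859.95*I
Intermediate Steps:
m(B, N) = -3 + B
h = I*sqrt(77) (h = sqrt(-77) = I*sqrt(77) ≈ 8.775*I)
l(w) = -1 (l(w) = -(-3 + 4) = -1*1 = -1)
h*(99 + l(-7)) = (I*sqrt(77))*(99 - 1) = (I*sqrt(77))*98 = 98*I*sqrt(77)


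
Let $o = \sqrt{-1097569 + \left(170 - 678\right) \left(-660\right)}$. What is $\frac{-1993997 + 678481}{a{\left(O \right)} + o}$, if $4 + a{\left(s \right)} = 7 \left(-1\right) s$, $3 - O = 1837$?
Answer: $- \frac{734057928}{7194515} + \frac{1315516 i \sqrt{1441}}{7194515} \approx -102.03 + 6.9411 i$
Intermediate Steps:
$O = -1834$ ($O = 3 - 1837 = -1834$)
$o = 23 i \sqrt{1441}$ ($o = \sqrt{-1097569 - -335280} = \sqrt{-1097569 + 335280} = \sqrt{-762289} = 23 i \sqrt{1441} \approx 873.09 i$)
$a{\left(s \right)} = -4 - 7 s$ ($a{\left(s \right)} = -4 + 7 \left(-1\right) s = -4 - 7 s$)
$\frac{-1993997 + 678481}{a{\left(O \right)} + o} = \frac{-1993997 + 678481}{\left(-4 - -12838\right) + 23 i \sqrt{1441}} = - \frac{1315516}{\left(-4 + 12838\right) + 23 i \sqrt{1441}} = - \frac{1315516}{12834 + 23 i \sqrt{1441}}$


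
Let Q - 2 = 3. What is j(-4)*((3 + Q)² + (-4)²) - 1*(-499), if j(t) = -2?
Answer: 339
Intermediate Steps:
Q = 5 (Q = 2 + 3 = 5)
j(-4)*((3 + Q)² + (-4)²) - 1*(-499) = -2*((3 + 5)² + (-4)²) - 1*(-499) = -2*(8² + 16) + 499 = -2*(64 + 16) + 499 = -2*80 + 499 = -160 + 499 = 339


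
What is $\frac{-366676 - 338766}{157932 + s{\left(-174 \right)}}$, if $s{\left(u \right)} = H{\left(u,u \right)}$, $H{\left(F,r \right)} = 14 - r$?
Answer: $- \frac{352721}{79060} \approx -4.4614$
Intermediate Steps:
$s{\left(u \right)} = 14 - u$
$\frac{-366676 - 338766}{157932 + s{\left(-174 \right)}} = \frac{-366676 - 338766}{157932 + \left(14 - -174\right)} = - \frac{705442}{157932 + \left(14 + 174\right)} = - \frac{705442}{157932 + 188} = - \frac{705442}{158120} = \left(-705442\right) \frac{1}{158120} = - \frac{352721}{79060}$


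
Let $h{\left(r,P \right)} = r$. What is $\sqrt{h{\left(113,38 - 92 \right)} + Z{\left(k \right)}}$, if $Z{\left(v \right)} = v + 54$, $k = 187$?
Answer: $\sqrt{354} \approx 18.815$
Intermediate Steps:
$Z{\left(v \right)} = 54 + v$
$\sqrt{h{\left(113,38 - 92 \right)} + Z{\left(k \right)}} = \sqrt{113 + \left(54 + 187\right)} = \sqrt{113 + 241} = \sqrt{354}$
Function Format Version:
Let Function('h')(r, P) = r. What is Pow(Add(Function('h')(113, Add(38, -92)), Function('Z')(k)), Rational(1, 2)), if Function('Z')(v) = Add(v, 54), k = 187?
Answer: Pow(354, Rational(1, 2)) ≈ 18.815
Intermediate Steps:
Function('Z')(v) = Add(54, v)
Pow(Add(Function('h')(113, Add(38, -92)), Function('Z')(k)), Rational(1, 2)) = Pow(Add(113, Add(54, 187)), Rational(1, 2)) = Pow(Add(113, 241), Rational(1, 2)) = Pow(354, Rational(1, 2))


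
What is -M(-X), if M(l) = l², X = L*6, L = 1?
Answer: -36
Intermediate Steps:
X = 6 (X = 1*6 = 6)
-M(-X) = -(-1*6)² = -1*(-6)² = -1*36 = -36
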